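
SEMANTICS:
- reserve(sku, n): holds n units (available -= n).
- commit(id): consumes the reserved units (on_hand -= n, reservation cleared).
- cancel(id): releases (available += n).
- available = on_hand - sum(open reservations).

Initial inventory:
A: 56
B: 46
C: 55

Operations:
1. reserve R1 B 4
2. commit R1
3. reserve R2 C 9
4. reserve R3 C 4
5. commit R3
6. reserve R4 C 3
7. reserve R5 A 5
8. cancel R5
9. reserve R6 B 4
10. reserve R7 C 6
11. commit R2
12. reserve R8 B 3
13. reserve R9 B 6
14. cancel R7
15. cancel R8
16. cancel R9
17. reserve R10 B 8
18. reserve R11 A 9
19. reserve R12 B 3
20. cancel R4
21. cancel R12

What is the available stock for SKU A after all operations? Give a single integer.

Answer: 47

Derivation:
Step 1: reserve R1 B 4 -> on_hand[A=56 B=46 C=55] avail[A=56 B=42 C=55] open={R1}
Step 2: commit R1 -> on_hand[A=56 B=42 C=55] avail[A=56 B=42 C=55] open={}
Step 3: reserve R2 C 9 -> on_hand[A=56 B=42 C=55] avail[A=56 B=42 C=46] open={R2}
Step 4: reserve R3 C 4 -> on_hand[A=56 B=42 C=55] avail[A=56 B=42 C=42] open={R2,R3}
Step 5: commit R3 -> on_hand[A=56 B=42 C=51] avail[A=56 B=42 C=42] open={R2}
Step 6: reserve R4 C 3 -> on_hand[A=56 B=42 C=51] avail[A=56 B=42 C=39] open={R2,R4}
Step 7: reserve R5 A 5 -> on_hand[A=56 B=42 C=51] avail[A=51 B=42 C=39] open={R2,R4,R5}
Step 8: cancel R5 -> on_hand[A=56 B=42 C=51] avail[A=56 B=42 C=39] open={R2,R4}
Step 9: reserve R6 B 4 -> on_hand[A=56 B=42 C=51] avail[A=56 B=38 C=39] open={R2,R4,R6}
Step 10: reserve R7 C 6 -> on_hand[A=56 B=42 C=51] avail[A=56 B=38 C=33] open={R2,R4,R6,R7}
Step 11: commit R2 -> on_hand[A=56 B=42 C=42] avail[A=56 B=38 C=33] open={R4,R6,R7}
Step 12: reserve R8 B 3 -> on_hand[A=56 B=42 C=42] avail[A=56 B=35 C=33] open={R4,R6,R7,R8}
Step 13: reserve R9 B 6 -> on_hand[A=56 B=42 C=42] avail[A=56 B=29 C=33] open={R4,R6,R7,R8,R9}
Step 14: cancel R7 -> on_hand[A=56 B=42 C=42] avail[A=56 B=29 C=39] open={R4,R6,R8,R9}
Step 15: cancel R8 -> on_hand[A=56 B=42 C=42] avail[A=56 B=32 C=39] open={R4,R6,R9}
Step 16: cancel R9 -> on_hand[A=56 B=42 C=42] avail[A=56 B=38 C=39] open={R4,R6}
Step 17: reserve R10 B 8 -> on_hand[A=56 B=42 C=42] avail[A=56 B=30 C=39] open={R10,R4,R6}
Step 18: reserve R11 A 9 -> on_hand[A=56 B=42 C=42] avail[A=47 B=30 C=39] open={R10,R11,R4,R6}
Step 19: reserve R12 B 3 -> on_hand[A=56 B=42 C=42] avail[A=47 B=27 C=39] open={R10,R11,R12,R4,R6}
Step 20: cancel R4 -> on_hand[A=56 B=42 C=42] avail[A=47 B=27 C=42] open={R10,R11,R12,R6}
Step 21: cancel R12 -> on_hand[A=56 B=42 C=42] avail[A=47 B=30 C=42] open={R10,R11,R6}
Final available[A] = 47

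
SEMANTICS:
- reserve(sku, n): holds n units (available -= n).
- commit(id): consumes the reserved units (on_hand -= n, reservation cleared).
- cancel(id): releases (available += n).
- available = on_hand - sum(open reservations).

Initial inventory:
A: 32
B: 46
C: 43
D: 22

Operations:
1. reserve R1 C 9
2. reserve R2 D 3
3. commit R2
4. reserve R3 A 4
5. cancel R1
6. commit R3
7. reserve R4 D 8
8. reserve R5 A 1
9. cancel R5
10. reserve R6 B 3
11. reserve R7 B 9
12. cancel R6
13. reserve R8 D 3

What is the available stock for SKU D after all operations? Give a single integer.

Step 1: reserve R1 C 9 -> on_hand[A=32 B=46 C=43 D=22] avail[A=32 B=46 C=34 D=22] open={R1}
Step 2: reserve R2 D 3 -> on_hand[A=32 B=46 C=43 D=22] avail[A=32 B=46 C=34 D=19] open={R1,R2}
Step 3: commit R2 -> on_hand[A=32 B=46 C=43 D=19] avail[A=32 B=46 C=34 D=19] open={R1}
Step 4: reserve R3 A 4 -> on_hand[A=32 B=46 C=43 D=19] avail[A=28 B=46 C=34 D=19] open={R1,R3}
Step 5: cancel R1 -> on_hand[A=32 B=46 C=43 D=19] avail[A=28 B=46 C=43 D=19] open={R3}
Step 6: commit R3 -> on_hand[A=28 B=46 C=43 D=19] avail[A=28 B=46 C=43 D=19] open={}
Step 7: reserve R4 D 8 -> on_hand[A=28 B=46 C=43 D=19] avail[A=28 B=46 C=43 D=11] open={R4}
Step 8: reserve R5 A 1 -> on_hand[A=28 B=46 C=43 D=19] avail[A=27 B=46 C=43 D=11] open={R4,R5}
Step 9: cancel R5 -> on_hand[A=28 B=46 C=43 D=19] avail[A=28 B=46 C=43 D=11] open={R4}
Step 10: reserve R6 B 3 -> on_hand[A=28 B=46 C=43 D=19] avail[A=28 B=43 C=43 D=11] open={R4,R6}
Step 11: reserve R7 B 9 -> on_hand[A=28 B=46 C=43 D=19] avail[A=28 B=34 C=43 D=11] open={R4,R6,R7}
Step 12: cancel R6 -> on_hand[A=28 B=46 C=43 D=19] avail[A=28 B=37 C=43 D=11] open={R4,R7}
Step 13: reserve R8 D 3 -> on_hand[A=28 B=46 C=43 D=19] avail[A=28 B=37 C=43 D=8] open={R4,R7,R8}
Final available[D] = 8

Answer: 8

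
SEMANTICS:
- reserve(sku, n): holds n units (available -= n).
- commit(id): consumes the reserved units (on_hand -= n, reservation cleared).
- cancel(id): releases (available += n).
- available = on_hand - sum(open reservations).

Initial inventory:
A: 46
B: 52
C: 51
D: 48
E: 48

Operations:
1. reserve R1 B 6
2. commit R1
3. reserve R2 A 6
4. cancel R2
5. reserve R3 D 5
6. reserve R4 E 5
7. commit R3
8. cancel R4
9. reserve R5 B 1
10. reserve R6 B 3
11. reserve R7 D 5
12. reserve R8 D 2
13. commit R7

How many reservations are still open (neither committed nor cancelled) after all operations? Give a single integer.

Answer: 3

Derivation:
Step 1: reserve R1 B 6 -> on_hand[A=46 B=52 C=51 D=48 E=48] avail[A=46 B=46 C=51 D=48 E=48] open={R1}
Step 2: commit R1 -> on_hand[A=46 B=46 C=51 D=48 E=48] avail[A=46 B=46 C=51 D=48 E=48] open={}
Step 3: reserve R2 A 6 -> on_hand[A=46 B=46 C=51 D=48 E=48] avail[A=40 B=46 C=51 D=48 E=48] open={R2}
Step 4: cancel R2 -> on_hand[A=46 B=46 C=51 D=48 E=48] avail[A=46 B=46 C=51 D=48 E=48] open={}
Step 5: reserve R3 D 5 -> on_hand[A=46 B=46 C=51 D=48 E=48] avail[A=46 B=46 C=51 D=43 E=48] open={R3}
Step 6: reserve R4 E 5 -> on_hand[A=46 B=46 C=51 D=48 E=48] avail[A=46 B=46 C=51 D=43 E=43] open={R3,R4}
Step 7: commit R3 -> on_hand[A=46 B=46 C=51 D=43 E=48] avail[A=46 B=46 C=51 D=43 E=43] open={R4}
Step 8: cancel R4 -> on_hand[A=46 B=46 C=51 D=43 E=48] avail[A=46 B=46 C=51 D=43 E=48] open={}
Step 9: reserve R5 B 1 -> on_hand[A=46 B=46 C=51 D=43 E=48] avail[A=46 B=45 C=51 D=43 E=48] open={R5}
Step 10: reserve R6 B 3 -> on_hand[A=46 B=46 C=51 D=43 E=48] avail[A=46 B=42 C=51 D=43 E=48] open={R5,R6}
Step 11: reserve R7 D 5 -> on_hand[A=46 B=46 C=51 D=43 E=48] avail[A=46 B=42 C=51 D=38 E=48] open={R5,R6,R7}
Step 12: reserve R8 D 2 -> on_hand[A=46 B=46 C=51 D=43 E=48] avail[A=46 B=42 C=51 D=36 E=48] open={R5,R6,R7,R8}
Step 13: commit R7 -> on_hand[A=46 B=46 C=51 D=38 E=48] avail[A=46 B=42 C=51 D=36 E=48] open={R5,R6,R8}
Open reservations: ['R5', 'R6', 'R8'] -> 3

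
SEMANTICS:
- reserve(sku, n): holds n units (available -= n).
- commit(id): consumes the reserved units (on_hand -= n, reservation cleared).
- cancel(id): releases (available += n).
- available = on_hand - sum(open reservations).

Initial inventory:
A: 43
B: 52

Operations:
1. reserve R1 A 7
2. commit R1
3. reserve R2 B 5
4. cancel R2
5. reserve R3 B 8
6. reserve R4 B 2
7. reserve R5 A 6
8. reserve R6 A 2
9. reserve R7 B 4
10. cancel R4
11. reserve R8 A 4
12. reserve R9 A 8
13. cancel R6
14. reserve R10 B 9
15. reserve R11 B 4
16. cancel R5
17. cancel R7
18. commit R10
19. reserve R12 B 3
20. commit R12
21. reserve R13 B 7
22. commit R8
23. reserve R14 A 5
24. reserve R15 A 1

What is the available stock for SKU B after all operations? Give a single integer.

Answer: 21

Derivation:
Step 1: reserve R1 A 7 -> on_hand[A=43 B=52] avail[A=36 B=52] open={R1}
Step 2: commit R1 -> on_hand[A=36 B=52] avail[A=36 B=52] open={}
Step 3: reserve R2 B 5 -> on_hand[A=36 B=52] avail[A=36 B=47] open={R2}
Step 4: cancel R2 -> on_hand[A=36 B=52] avail[A=36 B=52] open={}
Step 5: reserve R3 B 8 -> on_hand[A=36 B=52] avail[A=36 B=44] open={R3}
Step 6: reserve R4 B 2 -> on_hand[A=36 B=52] avail[A=36 B=42] open={R3,R4}
Step 7: reserve R5 A 6 -> on_hand[A=36 B=52] avail[A=30 B=42] open={R3,R4,R5}
Step 8: reserve R6 A 2 -> on_hand[A=36 B=52] avail[A=28 B=42] open={R3,R4,R5,R6}
Step 9: reserve R7 B 4 -> on_hand[A=36 B=52] avail[A=28 B=38] open={R3,R4,R5,R6,R7}
Step 10: cancel R4 -> on_hand[A=36 B=52] avail[A=28 B=40] open={R3,R5,R6,R7}
Step 11: reserve R8 A 4 -> on_hand[A=36 B=52] avail[A=24 B=40] open={R3,R5,R6,R7,R8}
Step 12: reserve R9 A 8 -> on_hand[A=36 B=52] avail[A=16 B=40] open={R3,R5,R6,R7,R8,R9}
Step 13: cancel R6 -> on_hand[A=36 B=52] avail[A=18 B=40] open={R3,R5,R7,R8,R9}
Step 14: reserve R10 B 9 -> on_hand[A=36 B=52] avail[A=18 B=31] open={R10,R3,R5,R7,R8,R9}
Step 15: reserve R11 B 4 -> on_hand[A=36 B=52] avail[A=18 B=27] open={R10,R11,R3,R5,R7,R8,R9}
Step 16: cancel R5 -> on_hand[A=36 B=52] avail[A=24 B=27] open={R10,R11,R3,R7,R8,R9}
Step 17: cancel R7 -> on_hand[A=36 B=52] avail[A=24 B=31] open={R10,R11,R3,R8,R9}
Step 18: commit R10 -> on_hand[A=36 B=43] avail[A=24 B=31] open={R11,R3,R8,R9}
Step 19: reserve R12 B 3 -> on_hand[A=36 B=43] avail[A=24 B=28] open={R11,R12,R3,R8,R9}
Step 20: commit R12 -> on_hand[A=36 B=40] avail[A=24 B=28] open={R11,R3,R8,R9}
Step 21: reserve R13 B 7 -> on_hand[A=36 B=40] avail[A=24 B=21] open={R11,R13,R3,R8,R9}
Step 22: commit R8 -> on_hand[A=32 B=40] avail[A=24 B=21] open={R11,R13,R3,R9}
Step 23: reserve R14 A 5 -> on_hand[A=32 B=40] avail[A=19 B=21] open={R11,R13,R14,R3,R9}
Step 24: reserve R15 A 1 -> on_hand[A=32 B=40] avail[A=18 B=21] open={R11,R13,R14,R15,R3,R9}
Final available[B] = 21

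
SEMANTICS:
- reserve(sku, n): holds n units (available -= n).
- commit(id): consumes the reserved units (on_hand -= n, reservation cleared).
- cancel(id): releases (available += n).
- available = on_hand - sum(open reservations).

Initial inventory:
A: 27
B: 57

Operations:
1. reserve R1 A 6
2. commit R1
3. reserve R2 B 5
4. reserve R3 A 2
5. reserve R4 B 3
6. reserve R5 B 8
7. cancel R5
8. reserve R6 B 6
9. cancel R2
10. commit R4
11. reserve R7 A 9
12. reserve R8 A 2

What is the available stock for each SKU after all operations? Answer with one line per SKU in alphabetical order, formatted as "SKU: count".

Step 1: reserve R1 A 6 -> on_hand[A=27 B=57] avail[A=21 B=57] open={R1}
Step 2: commit R1 -> on_hand[A=21 B=57] avail[A=21 B=57] open={}
Step 3: reserve R2 B 5 -> on_hand[A=21 B=57] avail[A=21 B=52] open={R2}
Step 4: reserve R3 A 2 -> on_hand[A=21 B=57] avail[A=19 B=52] open={R2,R3}
Step 5: reserve R4 B 3 -> on_hand[A=21 B=57] avail[A=19 B=49] open={R2,R3,R4}
Step 6: reserve R5 B 8 -> on_hand[A=21 B=57] avail[A=19 B=41] open={R2,R3,R4,R5}
Step 7: cancel R5 -> on_hand[A=21 B=57] avail[A=19 B=49] open={R2,R3,R4}
Step 8: reserve R6 B 6 -> on_hand[A=21 B=57] avail[A=19 B=43] open={R2,R3,R4,R6}
Step 9: cancel R2 -> on_hand[A=21 B=57] avail[A=19 B=48] open={R3,R4,R6}
Step 10: commit R4 -> on_hand[A=21 B=54] avail[A=19 B=48] open={R3,R6}
Step 11: reserve R7 A 9 -> on_hand[A=21 B=54] avail[A=10 B=48] open={R3,R6,R7}
Step 12: reserve R8 A 2 -> on_hand[A=21 B=54] avail[A=8 B=48] open={R3,R6,R7,R8}

Answer: A: 8
B: 48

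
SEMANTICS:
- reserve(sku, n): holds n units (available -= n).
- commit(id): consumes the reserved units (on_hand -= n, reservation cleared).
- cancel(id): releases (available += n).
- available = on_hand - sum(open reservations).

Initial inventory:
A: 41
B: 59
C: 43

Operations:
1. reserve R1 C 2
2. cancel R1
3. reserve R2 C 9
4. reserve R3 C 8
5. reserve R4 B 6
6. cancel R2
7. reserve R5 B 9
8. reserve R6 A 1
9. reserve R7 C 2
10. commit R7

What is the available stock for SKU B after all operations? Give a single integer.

Answer: 44

Derivation:
Step 1: reserve R1 C 2 -> on_hand[A=41 B=59 C=43] avail[A=41 B=59 C=41] open={R1}
Step 2: cancel R1 -> on_hand[A=41 B=59 C=43] avail[A=41 B=59 C=43] open={}
Step 3: reserve R2 C 9 -> on_hand[A=41 B=59 C=43] avail[A=41 B=59 C=34] open={R2}
Step 4: reserve R3 C 8 -> on_hand[A=41 B=59 C=43] avail[A=41 B=59 C=26] open={R2,R3}
Step 5: reserve R4 B 6 -> on_hand[A=41 B=59 C=43] avail[A=41 B=53 C=26] open={R2,R3,R4}
Step 6: cancel R2 -> on_hand[A=41 B=59 C=43] avail[A=41 B=53 C=35] open={R3,R4}
Step 7: reserve R5 B 9 -> on_hand[A=41 B=59 C=43] avail[A=41 B=44 C=35] open={R3,R4,R5}
Step 8: reserve R6 A 1 -> on_hand[A=41 B=59 C=43] avail[A=40 B=44 C=35] open={R3,R4,R5,R6}
Step 9: reserve R7 C 2 -> on_hand[A=41 B=59 C=43] avail[A=40 B=44 C=33] open={R3,R4,R5,R6,R7}
Step 10: commit R7 -> on_hand[A=41 B=59 C=41] avail[A=40 B=44 C=33] open={R3,R4,R5,R6}
Final available[B] = 44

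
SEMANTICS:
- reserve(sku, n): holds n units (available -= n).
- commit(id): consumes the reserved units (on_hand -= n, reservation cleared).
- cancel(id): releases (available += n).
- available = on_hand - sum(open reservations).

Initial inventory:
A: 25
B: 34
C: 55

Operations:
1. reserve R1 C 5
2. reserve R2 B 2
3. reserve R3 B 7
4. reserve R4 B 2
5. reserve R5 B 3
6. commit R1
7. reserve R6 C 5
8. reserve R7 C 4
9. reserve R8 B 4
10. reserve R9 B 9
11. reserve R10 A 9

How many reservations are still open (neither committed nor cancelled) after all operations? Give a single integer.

Step 1: reserve R1 C 5 -> on_hand[A=25 B=34 C=55] avail[A=25 B=34 C=50] open={R1}
Step 2: reserve R2 B 2 -> on_hand[A=25 B=34 C=55] avail[A=25 B=32 C=50] open={R1,R2}
Step 3: reserve R3 B 7 -> on_hand[A=25 B=34 C=55] avail[A=25 B=25 C=50] open={R1,R2,R3}
Step 4: reserve R4 B 2 -> on_hand[A=25 B=34 C=55] avail[A=25 B=23 C=50] open={R1,R2,R3,R4}
Step 5: reserve R5 B 3 -> on_hand[A=25 B=34 C=55] avail[A=25 B=20 C=50] open={R1,R2,R3,R4,R5}
Step 6: commit R1 -> on_hand[A=25 B=34 C=50] avail[A=25 B=20 C=50] open={R2,R3,R4,R5}
Step 7: reserve R6 C 5 -> on_hand[A=25 B=34 C=50] avail[A=25 B=20 C=45] open={R2,R3,R4,R5,R6}
Step 8: reserve R7 C 4 -> on_hand[A=25 B=34 C=50] avail[A=25 B=20 C=41] open={R2,R3,R4,R5,R6,R7}
Step 9: reserve R8 B 4 -> on_hand[A=25 B=34 C=50] avail[A=25 B=16 C=41] open={R2,R3,R4,R5,R6,R7,R8}
Step 10: reserve R9 B 9 -> on_hand[A=25 B=34 C=50] avail[A=25 B=7 C=41] open={R2,R3,R4,R5,R6,R7,R8,R9}
Step 11: reserve R10 A 9 -> on_hand[A=25 B=34 C=50] avail[A=16 B=7 C=41] open={R10,R2,R3,R4,R5,R6,R7,R8,R9}
Open reservations: ['R10', 'R2', 'R3', 'R4', 'R5', 'R6', 'R7', 'R8', 'R9'] -> 9

Answer: 9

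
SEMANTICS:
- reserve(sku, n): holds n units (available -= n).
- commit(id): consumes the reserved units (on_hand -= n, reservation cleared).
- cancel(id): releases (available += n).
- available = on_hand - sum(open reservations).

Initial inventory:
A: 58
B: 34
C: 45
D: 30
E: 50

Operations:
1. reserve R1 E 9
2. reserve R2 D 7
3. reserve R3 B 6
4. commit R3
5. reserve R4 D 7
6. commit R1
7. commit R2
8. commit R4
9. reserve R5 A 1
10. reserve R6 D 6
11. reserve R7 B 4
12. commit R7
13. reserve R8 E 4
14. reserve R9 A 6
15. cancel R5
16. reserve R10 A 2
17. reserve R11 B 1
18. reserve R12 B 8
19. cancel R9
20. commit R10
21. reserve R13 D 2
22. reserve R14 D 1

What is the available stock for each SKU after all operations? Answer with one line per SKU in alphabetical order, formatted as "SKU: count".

Step 1: reserve R1 E 9 -> on_hand[A=58 B=34 C=45 D=30 E=50] avail[A=58 B=34 C=45 D=30 E=41] open={R1}
Step 2: reserve R2 D 7 -> on_hand[A=58 B=34 C=45 D=30 E=50] avail[A=58 B=34 C=45 D=23 E=41] open={R1,R2}
Step 3: reserve R3 B 6 -> on_hand[A=58 B=34 C=45 D=30 E=50] avail[A=58 B=28 C=45 D=23 E=41] open={R1,R2,R3}
Step 4: commit R3 -> on_hand[A=58 B=28 C=45 D=30 E=50] avail[A=58 B=28 C=45 D=23 E=41] open={R1,R2}
Step 5: reserve R4 D 7 -> on_hand[A=58 B=28 C=45 D=30 E=50] avail[A=58 B=28 C=45 D=16 E=41] open={R1,R2,R4}
Step 6: commit R1 -> on_hand[A=58 B=28 C=45 D=30 E=41] avail[A=58 B=28 C=45 D=16 E=41] open={R2,R4}
Step 7: commit R2 -> on_hand[A=58 B=28 C=45 D=23 E=41] avail[A=58 B=28 C=45 D=16 E=41] open={R4}
Step 8: commit R4 -> on_hand[A=58 B=28 C=45 D=16 E=41] avail[A=58 B=28 C=45 D=16 E=41] open={}
Step 9: reserve R5 A 1 -> on_hand[A=58 B=28 C=45 D=16 E=41] avail[A=57 B=28 C=45 D=16 E=41] open={R5}
Step 10: reserve R6 D 6 -> on_hand[A=58 B=28 C=45 D=16 E=41] avail[A=57 B=28 C=45 D=10 E=41] open={R5,R6}
Step 11: reserve R7 B 4 -> on_hand[A=58 B=28 C=45 D=16 E=41] avail[A=57 B=24 C=45 D=10 E=41] open={R5,R6,R7}
Step 12: commit R7 -> on_hand[A=58 B=24 C=45 D=16 E=41] avail[A=57 B=24 C=45 D=10 E=41] open={R5,R6}
Step 13: reserve R8 E 4 -> on_hand[A=58 B=24 C=45 D=16 E=41] avail[A=57 B=24 C=45 D=10 E=37] open={R5,R6,R8}
Step 14: reserve R9 A 6 -> on_hand[A=58 B=24 C=45 D=16 E=41] avail[A=51 B=24 C=45 D=10 E=37] open={R5,R6,R8,R9}
Step 15: cancel R5 -> on_hand[A=58 B=24 C=45 D=16 E=41] avail[A=52 B=24 C=45 D=10 E=37] open={R6,R8,R9}
Step 16: reserve R10 A 2 -> on_hand[A=58 B=24 C=45 D=16 E=41] avail[A=50 B=24 C=45 D=10 E=37] open={R10,R6,R8,R9}
Step 17: reserve R11 B 1 -> on_hand[A=58 B=24 C=45 D=16 E=41] avail[A=50 B=23 C=45 D=10 E=37] open={R10,R11,R6,R8,R9}
Step 18: reserve R12 B 8 -> on_hand[A=58 B=24 C=45 D=16 E=41] avail[A=50 B=15 C=45 D=10 E=37] open={R10,R11,R12,R6,R8,R9}
Step 19: cancel R9 -> on_hand[A=58 B=24 C=45 D=16 E=41] avail[A=56 B=15 C=45 D=10 E=37] open={R10,R11,R12,R6,R8}
Step 20: commit R10 -> on_hand[A=56 B=24 C=45 D=16 E=41] avail[A=56 B=15 C=45 D=10 E=37] open={R11,R12,R6,R8}
Step 21: reserve R13 D 2 -> on_hand[A=56 B=24 C=45 D=16 E=41] avail[A=56 B=15 C=45 D=8 E=37] open={R11,R12,R13,R6,R8}
Step 22: reserve R14 D 1 -> on_hand[A=56 B=24 C=45 D=16 E=41] avail[A=56 B=15 C=45 D=7 E=37] open={R11,R12,R13,R14,R6,R8}

Answer: A: 56
B: 15
C: 45
D: 7
E: 37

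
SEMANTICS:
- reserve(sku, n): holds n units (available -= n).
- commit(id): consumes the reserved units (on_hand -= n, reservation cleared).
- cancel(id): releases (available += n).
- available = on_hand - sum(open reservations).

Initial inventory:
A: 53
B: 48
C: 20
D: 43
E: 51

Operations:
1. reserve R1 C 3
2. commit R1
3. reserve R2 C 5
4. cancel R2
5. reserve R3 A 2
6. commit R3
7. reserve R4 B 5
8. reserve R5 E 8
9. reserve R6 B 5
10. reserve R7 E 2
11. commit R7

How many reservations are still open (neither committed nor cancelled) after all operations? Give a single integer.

Answer: 3

Derivation:
Step 1: reserve R1 C 3 -> on_hand[A=53 B=48 C=20 D=43 E=51] avail[A=53 B=48 C=17 D=43 E=51] open={R1}
Step 2: commit R1 -> on_hand[A=53 B=48 C=17 D=43 E=51] avail[A=53 B=48 C=17 D=43 E=51] open={}
Step 3: reserve R2 C 5 -> on_hand[A=53 B=48 C=17 D=43 E=51] avail[A=53 B=48 C=12 D=43 E=51] open={R2}
Step 4: cancel R2 -> on_hand[A=53 B=48 C=17 D=43 E=51] avail[A=53 B=48 C=17 D=43 E=51] open={}
Step 5: reserve R3 A 2 -> on_hand[A=53 B=48 C=17 D=43 E=51] avail[A=51 B=48 C=17 D=43 E=51] open={R3}
Step 6: commit R3 -> on_hand[A=51 B=48 C=17 D=43 E=51] avail[A=51 B=48 C=17 D=43 E=51] open={}
Step 7: reserve R4 B 5 -> on_hand[A=51 B=48 C=17 D=43 E=51] avail[A=51 B=43 C=17 D=43 E=51] open={R4}
Step 8: reserve R5 E 8 -> on_hand[A=51 B=48 C=17 D=43 E=51] avail[A=51 B=43 C=17 D=43 E=43] open={R4,R5}
Step 9: reserve R6 B 5 -> on_hand[A=51 B=48 C=17 D=43 E=51] avail[A=51 B=38 C=17 D=43 E=43] open={R4,R5,R6}
Step 10: reserve R7 E 2 -> on_hand[A=51 B=48 C=17 D=43 E=51] avail[A=51 B=38 C=17 D=43 E=41] open={R4,R5,R6,R7}
Step 11: commit R7 -> on_hand[A=51 B=48 C=17 D=43 E=49] avail[A=51 B=38 C=17 D=43 E=41] open={R4,R5,R6}
Open reservations: ['R4', 'R5', 'R6'] -> 3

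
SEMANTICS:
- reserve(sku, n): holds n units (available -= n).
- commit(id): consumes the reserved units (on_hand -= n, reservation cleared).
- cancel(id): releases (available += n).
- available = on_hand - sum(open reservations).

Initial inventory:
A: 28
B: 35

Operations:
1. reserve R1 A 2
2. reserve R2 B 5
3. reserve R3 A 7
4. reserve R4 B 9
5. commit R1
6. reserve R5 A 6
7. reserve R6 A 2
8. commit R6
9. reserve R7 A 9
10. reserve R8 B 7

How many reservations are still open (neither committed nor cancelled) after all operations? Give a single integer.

Step 1: reserve R1 A 2 -> on_hand[A=28 B=35] avail[A=26 B=35] open={R1}
Step 2: reserve R2 B 5 -> on_hand[A=28 B=35] avail[A=26 B=30] open={R1,R2}
Step 3: reserve R3 A 7 -> on_hand[A=28 B=35] avail[A=19 B=30] open={R1,R2,R3}
Step 4: reserve R4 B 9 -> on_hand[A=28 B=35] avail[A=19 B=21] open={R1,R2,R3,R4}
Step 5: commit R1 -> on_hand[A=26 B=35] avail[A=19 B=21] open={R2,R3,R4}
Step 6: reserve R5 A 6 -> on_hand[A=26 B=35] avail[A=13 B=21] open={R2,R3,R4,R5}
Step 7: reserve R6 A 2 -> on_hand[A=26 B=35] avail[A=11 B=21] open={R2,R3,R4,R5,R6}
Step 8: commit R6 -> on_hand[A=24 B=35] avail[A=11 B=21] open={R2,R3,R4,R5}
Step 9: reserve R7 A 9 -> on_hand[A=24 B=35] avail[A=2 B=21] open={R2,R3,R4,R5,R7}
Step 10: reserve R8 B 7 -> on_hand[A=24 B=35] avail[A=2 B=14] open={R2,R3,R4,R5,R7,R8}
Open reservations: ['R2', 'R3', 'R4', 'R5', 'R7', 'R8'] -> 6

Answer: 6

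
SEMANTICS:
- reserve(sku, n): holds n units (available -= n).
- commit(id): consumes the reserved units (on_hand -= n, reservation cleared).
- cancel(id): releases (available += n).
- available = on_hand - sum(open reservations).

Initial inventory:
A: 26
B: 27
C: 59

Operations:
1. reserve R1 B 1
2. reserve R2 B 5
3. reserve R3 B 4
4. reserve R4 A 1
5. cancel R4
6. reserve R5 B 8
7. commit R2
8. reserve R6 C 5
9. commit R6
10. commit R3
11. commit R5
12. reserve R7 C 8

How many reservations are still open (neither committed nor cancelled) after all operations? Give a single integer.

Step 1: reserve R1 B 1 -> on_hand[A=26 B=27 C=59] avail[A=26 B=26 C=59] open={R1}
Step 2: reserve R2 B 5 -> on_hand[A=26 B=27 C=59] avail[A=26 B=21 C=59] open={R1,R2}
Step 3: reserve R3 B 4 -> on_hand[A=26 B=27 C=59] avail[A=26 B=17 C=59] open={R1,R2,R3}
Step 4: reserve R4 A 1 -> on_hand[A=26 B=27 C=59] avail[A=25 B=17 C=59] open={R1,R2,R3,R4}
Step 5: cancel R4 -> on_hand[A=26 B=27 C=59] avail[A=26 B=17 C=59] open={R1,R2,R3}
Step 6: reserve R5 B 8 -> on_hand[A=26 B=27 C=59] avail[A=26 B=9 C=59] open={R1,R2,R3,R5}
Step 7: commit R2 -> on_hand[A=26 B=22 C=59] avail[A=26 B=9 C=59] open={R1,R3,R5}
Step 8: reserve R6 C 5 -> on_hand[A=26 B=22 C=59] avail[A=26 B=9 C=54] open={R1,R3,R5,R6}
Step 9: commit R6 -> on_hand[A=26 B=22 C=54] avail[A=26 B=9 C=54] open={R1,R3,R5}
Step 10: commit R3 -> on_hand[A=26 B=18 C=54] avail[A=26 B=9 C=54] open={R1,R5}
Step 11: commit R5 -> on_hand[A=26 B=10 C=54] avail[A=26 B=9 C=54] open={R1}
Step 12: reserve R7 C 8 -> on_hand[A=26 B=10 C=54] avail[A=26 B=9 C=46] open={R1,R7}
Open reservations: ['R1', 'R7'] -> 2

Answer: 2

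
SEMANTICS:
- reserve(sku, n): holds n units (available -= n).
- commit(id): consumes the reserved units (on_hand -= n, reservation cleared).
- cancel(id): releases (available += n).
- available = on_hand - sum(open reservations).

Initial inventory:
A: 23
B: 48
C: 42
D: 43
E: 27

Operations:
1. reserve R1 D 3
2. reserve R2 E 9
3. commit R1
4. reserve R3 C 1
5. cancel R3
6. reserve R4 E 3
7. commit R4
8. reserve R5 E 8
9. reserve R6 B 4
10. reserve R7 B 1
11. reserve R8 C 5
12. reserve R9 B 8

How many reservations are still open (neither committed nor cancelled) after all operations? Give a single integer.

Answer: 6

Derivation:
Step 1: reserve R1 D 3 -> on_hand[A=23 B=48 C=42 D=43 E=27] avail[A=23 B=48 C=42 D=40 E=27] open={R1}
Step 2: reserve R2 E 9 -> on_hand[A=23 B=48 C=42 D=43 E=27] avail[A=23 B=48 C=42 D=40 E=18] open={R1,R2}
Step 3: commit R1 -> on_hand[A=23 B=48 C=42 D=40 E=27] avail[A=23 B=48 C=42 D=40 E=18] open={R2}
Step 4: reserve R3 C 1 -> on_hand[A=23 B=48 C=42 D=40 E=27] avail[A=23 B=48 C=41 D=40 E=18] open={R2,R3}
Step 5: cancel R3 -> on_hand[A=23 B=48 C=42 D=40 E=27] avail[A=23 B=48 C=42 D=40 E=18] open={R2}
Step 6: reserve R4 E 3 -> on_hand[A=23 B=48 C=42 D=40 E=27] avail[A=23 B=48 C=42 D=40 E=15] open={R2,R4}
Step 7: commit R4 -> on_hand[A=23 B=48 C=42 D=40 E=24] avail[A=23 B=48 C=42 D=40 E=15] open={R2}
Step 8: reserve R5 E 8 -> on_hand[A=23 B=48 C=42 D=40 E=24] avail[A=23 B=48 C=42 D=40 E=7] open={R2,R5}
Step 9: reserve R6 B 4 -> on_hand[A=23 B=48 C=42 D=40 E=24] avail[A=23 B=44 C=42 D=40 E=7] open={R2,R5,R6}
Step 10: reserve R7 B 1 -> on_hand[A=23 B=48 C=42 D=40 E=24] avail[A=23 B=43 C=42 D=40 E=7] open={R2,R5,R6,R7}
Step 11: reserve R8 C 5 -> on_hand[A=23 B=48 C=42 D=40 E=24] avail[A=23 B=43 C=37 D=40 E=7] open={R2,R5,R6,R7,R8}
Step 12: reserve R9 B 8 -> on_hand[A=23 B=48 C=42 D=40 E=24] avail[A=23 B=35 C=37 D=40 E=7] open={R2,R5,R6,R7,R8,R9}
Open reservations: ['R2', 'R5', 'R6', 'R7', 'R8', 'R9'] -> 6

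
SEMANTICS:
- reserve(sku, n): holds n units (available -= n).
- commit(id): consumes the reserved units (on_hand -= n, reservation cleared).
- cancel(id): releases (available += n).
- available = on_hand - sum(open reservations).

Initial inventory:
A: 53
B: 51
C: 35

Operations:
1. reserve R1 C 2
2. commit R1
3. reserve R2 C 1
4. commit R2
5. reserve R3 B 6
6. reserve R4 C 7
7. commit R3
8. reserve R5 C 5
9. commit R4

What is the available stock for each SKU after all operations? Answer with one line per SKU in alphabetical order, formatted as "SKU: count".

Answer: A: 53
B: 45
C: 20

Derivation:
Step 1: reserve R1 C 2 -> on_hand[A=53 B=51 C=35] avail[A=53 B=51 C=33] open={R1}
Step 2: commit R1 -> on_hand[A=53 B=51 C=33] avail[A=53 B=51 C=33] open={}
Step 3: reserve R2 C 1 -> on_hand[A=53 B=51 C=33] avail[A=53 B=51 C=32] open={R2}
Step 4: commit R2 -> on_hand[A=53 B=51 C=32] avail[A=53 B=51 C=32] open={}
Step 5: reserve R3 B 6 -> on_hand[A=53 B=51 C=32] avail[A=53 B=45 C=32] open={R3}
Step 6: reserve R4 C 7 -> on_hand[A=53 B=51 C=32] avail[A=53 B=45 C=25] open={R3,R4}
Step 7: commit R3 -> on_hand[A=53 B=45 C=32] avail[A=53 B=45 C=25] open={R4}
Step 8: reserve R5 C 5 -> on_hand[A=53 B=45 C=32] avail[A=53 B=45 C=20] open={R4,R5}
Step 9: commit R4 -> on_hand[A=53 B=45 C=25] avail[A=53 B=45 C=20] open={R5}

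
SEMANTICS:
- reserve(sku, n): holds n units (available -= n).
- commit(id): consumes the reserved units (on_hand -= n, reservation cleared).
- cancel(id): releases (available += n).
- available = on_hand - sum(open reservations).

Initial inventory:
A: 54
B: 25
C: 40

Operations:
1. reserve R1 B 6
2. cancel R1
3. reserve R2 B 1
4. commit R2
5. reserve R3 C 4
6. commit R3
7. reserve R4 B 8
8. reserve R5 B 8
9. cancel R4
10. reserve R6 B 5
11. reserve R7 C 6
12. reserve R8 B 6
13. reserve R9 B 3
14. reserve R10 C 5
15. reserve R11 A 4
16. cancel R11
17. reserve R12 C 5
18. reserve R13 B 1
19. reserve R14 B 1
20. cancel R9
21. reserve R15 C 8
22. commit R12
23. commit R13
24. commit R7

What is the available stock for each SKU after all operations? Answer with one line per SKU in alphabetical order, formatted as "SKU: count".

Answer: A: 54
B: 3
C: 12

Derivation:
Step 1: reserve R1 B 6 -> on_hand[A=54 B=25 C=40] avail[A=54 B=19 C=40] open={R1}
Step 2: cancel R1 -> on_hand[A=54 B=25 C=40] avail[A=54 B=25 C=40] open={}
Step 3: reserve R2 B 1 -> on_hand[A=54 B=25 C=40] avail[A=54 B=24 C=40] open={R2}
Step 4: commit R2 -> on_hand[A=54 B=24 C=40] avail[A=54 B=24 C=40] open={}
Step 5: reserve R3 C 4 -> on_hand[A=54 B=24 C=40] avail[A=54 B=24 C=36] open={R3}
Step 6: commit R3 -> on_hand[A=54 B=24 C=36] avail[A=54 B=24 C=36] open={}
Step 7: reserve R4 B 8 -> on_hand[A=54 B=24 C=36] avail[A=54 B=16 C=36] open={R4}
Step 8: reserve R5 B 8 -> on_hand[A=54 B=24 C=36] avail[A=54 B=8 C=36] open={R4,R5}
Step 9: cancel R4 -> on_hand[A=54 B=24 C=36] avail[A=54 B=16 C=36] open={R5}
Step 10: reserve R6 B 5 -> on_hand[A=54 B=24 C=36] avail[A=54 B=11 C=36] open={R5,R6}
Step 11: reserve R7 C 6 -> on_hand[A=54 B=24 C=36] avail[A=54 B=11 C=30] open={R5,R6,R7}
Step 12: reserve R8 B 6 -> on_hand[A=54 B=24 C=36] avail[A=54 B=5 C=30] open={R5,R6,R7,R8}
Step 13: reserve R9 B 3 -> on_hand[A=54 B=24 C=36] avail[A=54 B=2 C=30] open={R5,R6,R7,R8,R9}
Step 14: reserve R10 C 5 -> on_hand[A=54 B=24 C=36] avail[A=54 B=2 C=25] open={R10,R5,R6,R7,R8,R9}
Step 15: reserve R11 A 4 -> on_hand[A=54 B=24 C=36] avail[A=50 B=2 C=25] open={R10,R11,R5,R6,R7,R8,R9}
Step 16: cancel R11 -> on_hand[A=54 B=24 C=36] avail[A=54 B=2 C=25] open={R10,R5,R6,R7,R8,R9}
Step 17: reserve R12 C 5 -> on_hand[A=54 B=24 C=36] avail[A=54 B=2 C=20] open={R10,R12,R5,R6,R7,R8,R9}
Step 18: reserve R13 B 1 -> on_hand[A=54 B=24 C=36] avail[A=54 B=1 C=20] open={R10,R12,R13,R5,R6,R7,R8,R9}
Step 19: reserve R14 B 1 -> on_hand[A=54 B=24 C=36] avail[A=54 B=0 C=20] open={R10,R12,R13,R14,R5,R6,R7,R8,R9}
Step 20: cancel R9 -> on_hand[A=54 B=24 C=36] avail[A=54 B=3 C=20] open={R10,R12,R13,R14,R5,R6,R7,R8}
Step 21: reserve R15 C 8 -> on_hand[A=54 B=24 C=36] avail[A=54 B=3 C=12] open={R10,R12,R13,R14,R15,R5,R6,R7,R8}
Step 22: commit R12 -> on_hand[A=54 B=24 C=31] avail[A=54 B=3 C=12] open={R10,R13,R14,R15,R5,R6,R7,R8}
Step 23: commit R13 -> on_hand[A=54 B=23 C=31] avail[A=54 B=3 C=12] open={R10,R14,R15,R5,R6,R7,R8}
Step 24: commit R7 -> on_hand[A=54 B=23 C=25] avail[A=54 B=3 C=12] open={R10,R14,R15,R5,R6,R8}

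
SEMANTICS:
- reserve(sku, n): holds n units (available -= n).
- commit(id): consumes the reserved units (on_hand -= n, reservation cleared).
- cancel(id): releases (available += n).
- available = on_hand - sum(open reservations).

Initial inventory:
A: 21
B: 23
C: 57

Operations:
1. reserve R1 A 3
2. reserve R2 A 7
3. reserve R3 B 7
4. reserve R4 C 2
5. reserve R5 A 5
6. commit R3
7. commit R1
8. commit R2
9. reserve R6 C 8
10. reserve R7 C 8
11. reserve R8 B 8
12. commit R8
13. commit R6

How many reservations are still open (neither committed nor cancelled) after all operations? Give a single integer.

Step 1: reserve R1 A 3 -> on_hand[A=21 B=23 C=57] avail[A=18 B=23 C=57] open={R1}
Step 2: reserve R2 A 7 -> on_hand[A=21 B=23 C=57] avail[A=11 B=23 C=57] open={R1,R2}
Step 3: reserve R3 B 7 -> on_hand[A=21 B=23 C=57] avail[A=11 B=16 C=57] open={R1,R2,R3}
Step 4: reserve R4 C 2 -> on_hand[A=21 B=23 C=57] avail[A=11 B=16 C=55] open={R1,R2,R3,R4}
Step 5: reserve R5 A 5 -> on_hand[A=21 B=23 C=57] avail[A=6 B=16 C=55] open={R1,R2,R3,R4,R5}
Step 6: commit R3 -> on_hand[A=21 B=16 C=57] avail[A=6 B=16 C=55] open={R1,R2,R4,R5}
Step 7: commit R1 -> on_hand[A=18 B=16 C=57] avail[A=6 B=16 C=55] open={R2,R4,R5}
Step 8: commit R2 -> on_hand[A=11 B=16 C=57] avail[A=6 B=16 C=55] open={R4,R5}
Step 9: reserve R6 C 8 -> on_hand[A=11 B=16 C=57] avail[A=6 B=16 C=47] open={R4,R5,R6}
Step 10: reserve R7 C 8 -> on_hand[A=11 B=16 C=57] avail[A=6 B=16 C=39] open={R4,R5,R6,R7}
Step 11: reserve R8 B 8 -> on_hand[A=11 B=16 C=57] avail[A=6 B=8 C=39] open={R4,R5,R6,R7,R8}
Step 12: commit R8 -> on_hand[A=11 B=8 C=57] avail[A=6 B=8 C=39] open={R4,R5,R6,R7}
Step 13: commit R6 -> on_hand[A=11 B=8 C=49] avail[A=6 B=8 C=39] open={R4,R5,R7}
Open reservations: ['R4', 'R5', 'R7'] -> 3

Answer: 3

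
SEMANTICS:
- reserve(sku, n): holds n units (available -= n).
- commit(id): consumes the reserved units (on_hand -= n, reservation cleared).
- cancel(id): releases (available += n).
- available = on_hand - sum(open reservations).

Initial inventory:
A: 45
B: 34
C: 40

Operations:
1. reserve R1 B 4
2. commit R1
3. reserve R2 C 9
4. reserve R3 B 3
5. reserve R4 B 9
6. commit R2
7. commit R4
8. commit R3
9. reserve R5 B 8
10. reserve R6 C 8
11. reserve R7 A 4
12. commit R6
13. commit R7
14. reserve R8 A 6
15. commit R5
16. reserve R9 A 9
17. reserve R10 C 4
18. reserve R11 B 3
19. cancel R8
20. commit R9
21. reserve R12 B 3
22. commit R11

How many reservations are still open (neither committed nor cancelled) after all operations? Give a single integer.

Step 1: reserve R1 B 4 -> on_hand[A=45 B=34 C=40] avail[A=45 B=30 C=40] open={R1}
Step 2: commit R1 -> on_hand[A=45 B=30 C=40] avail[A=45 B=30 C=40] open={}
Step 3: reserve R2 C 9 -> on_hand[A=45 B=30 C=40] avail[A=45 B=30 C=31] open={R2}
Step 4: reserve R3 B 3 -> on_hand[A=45 B=30 C=40] avail[A=45 B=27 C=31] open={R2,R3}
Step 5: reserve R4 B 9 -> on_hand[A=45 B=30 C=40] avail[A=45 B=18 C=31] open={R2,R3,R4}
Step 6: commit R2 -> on_hand[A=45 B=30 C=31] avail[A=45 B=18 C=31] open={R3,R4}
Step 7: commit R4 -> on_hand[A=45 B=21 C=31] avail[A=45 B=18 C=31] open={R3}
Step 8: commit R3 -> on_hand[A=45 B=18 C=31] avail[A=45 B=18 C=31] open={}
Step 9: reserve R5 B 8 -> on_hand[A=45 B=18 C=31] avail[A=45 B=10 C=31] open={R5}
Step 10: reserve R6 C 8 -> on_hand[A=45 B=18 C=31] avail[A=45 B=10 C=23] open={R5,R6}
Step 11: reserve R7 A 4 -> on_hand[A=45 B=18 C=31] avail[A=41 B=10 C=23] open={R5,R6,R7}
Step 12: commit R6 -> on_hand[A=45 B=18 C=23] avail[A=41 B=10 C=23] open={R5,R7}
Step 13: commit R7 -> on_hand[A=41 B=18 C=23] avail[A=41 B=10 C=23] open={R5}
Step 14: reserve R8 A 6 -> on_hand[A=41 B=18 C=23] avail[A=35 B=10 C=23] open={R5,R8}
Step 15: commit R5 -> on_hand[A=41 B=10 C=23] avail[A=35 B=10 C=23] open={R8}
Step 16: reserve R9 A 9 -> on_hand[A=41 B=10 C=23] avail[A=26 B=10 C=23] open={R8,R9}
Step 17: reserve R10 C 4 -> on_hand[A=41 B=10 C=23] avail[A=26 B=10 C=19] open={R10,R8,R9}
Step 18: reserve R11 B 3 -> on_hand[A=41 B=10 C=23] avail[A=26 B=7 C=19] open={R10,R11,R8,R9}
Step 19: cancel R8 -> on_hand[A=41 B=10 C=23] avail[A=32 B=7 C=19] open={R10,R11,R9}
Step 20: commit R9 -> on_hand[A=32 B=10 C=23] avail[A=32 B=7 C=19] open={R10,R11}
Step 21: reserve R12 B 3 -> on_hand[A=32 B=10 C=23] avail[A=32 B=4 C=19] open={R10,R11,R12}
Step 22: commit R11 -> on_hand[A=32 B=7 C=23] avail[A=32 B=4 C=19] open={R10,R12}
Open reservations: ['R10', 'R12'] -> 2

Answer: 2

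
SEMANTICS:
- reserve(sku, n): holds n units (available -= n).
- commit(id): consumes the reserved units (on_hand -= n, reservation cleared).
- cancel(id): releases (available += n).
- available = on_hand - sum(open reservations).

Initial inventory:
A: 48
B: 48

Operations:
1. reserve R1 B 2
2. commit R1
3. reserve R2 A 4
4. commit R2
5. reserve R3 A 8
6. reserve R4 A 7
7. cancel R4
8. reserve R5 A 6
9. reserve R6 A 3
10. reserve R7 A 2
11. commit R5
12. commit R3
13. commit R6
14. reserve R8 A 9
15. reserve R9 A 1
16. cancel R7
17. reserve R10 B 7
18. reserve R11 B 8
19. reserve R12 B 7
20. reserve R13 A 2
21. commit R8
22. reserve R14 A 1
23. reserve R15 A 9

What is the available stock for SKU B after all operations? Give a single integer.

Step 1: reserve R1 B 2 -> on_hand[A=48 B=48] avail[A=48 B=46] open={R1}
Step 2: commit R1 -> on_hand[A=48 B=46] avail[A=48 B=46] open={}
Step 3: reserve R2 A 4 -> on_hand[A=48 B=46] avail[A=44 B=46] open={R2}
Step 4: commit R2 -> on_hand[A=44 B=46] avail[A=44 B=46] open={}
Step 5: reserve R3 A 8 -> on_hand[A=44 B=46] avail[A=36 B=46] open={R3}
Step 6: reserve R4 A 7 -> on_hand[A=44 B=46] avail[A=29 B=46] open={R3,R4}
Step 7: cancel R4 -> on_hand[A=44 B=46] avail[A=36 B=46] open={R3}
Step 8: reserve R5 A 6 -> on_hand[A=44 B=46] avail[A=30 B=46] open={R3,R5}
Step 9: reserve R6 A 3 -> on_hand[A=44 B=46] avail[A=27 B=46] open={R3,R5,R6}
Step 10: reserve R7 A 2 -> on_hand[A=44 B=46] avail[A=25 B=46] open={R3,R5,R6,R7}
Step 11: commit R5 -> on_hand[A=38 B=46] avail[A=25 B=46] open={R3,R6,R7}
Step 12: commit R3 -> on_hand[A=30 B=46] avail[A=25 B=46] open={R6,R7}
Step 13: commit R6 -> on_hand[A=27 B=46] avail[A=25 B=46] open={R7}
Step 14: reserve R8 A 9 -> on_hand[A=27 B=46] avail[A=16 B=46] open={R7,R8}
Step 15: reserve R9 A 1 -> on_hand[A=27 B=46] avail[A=15 B=46] open={R7,R8,R9}
Step 16: cancel R7 -> on_hand[A=27 B=46] avail[A=17 B=46] open={R8,R9}
Step 17: reserve R10 B 7 -> on_hand[A=27 B=46] avail[A=17 B=39] open={R10,R8,R9}
Step 18: reserve R11 B 8 -> on_hand[A=27 B=46] avail[A=17 B=31] open={R10,R11,R8,R9}
Step 19: reserve R12 B 7 -> on_hand[A=27 B=46] avail[A=17 B=24] open={R10,R11,R12,R8,R9}
Step 20: reserve R13 A 2 -> on_hand[A=27 B=46] avail[A=15 B=24] open={R10,R11,R12,R13,R8,R9}
Step 21: commit R8 -> on_hand[A=18 B=46] avail[A=15 B=24] open={R10,R11,R12,R13,R9}
Step 22: reserve R14 A 1 -> on_hand[A=18 B=46] avail[A=14 B=24] open={R10,R11,R12,R13,R14,R9}
Step 23: reserve R15 A 9 -> on_hand[A=18 B=46] avail[A=5 B=24] open={R10,R11,R12,R13,R14,R15,R9}
Final available[B] = 24

Answer: 24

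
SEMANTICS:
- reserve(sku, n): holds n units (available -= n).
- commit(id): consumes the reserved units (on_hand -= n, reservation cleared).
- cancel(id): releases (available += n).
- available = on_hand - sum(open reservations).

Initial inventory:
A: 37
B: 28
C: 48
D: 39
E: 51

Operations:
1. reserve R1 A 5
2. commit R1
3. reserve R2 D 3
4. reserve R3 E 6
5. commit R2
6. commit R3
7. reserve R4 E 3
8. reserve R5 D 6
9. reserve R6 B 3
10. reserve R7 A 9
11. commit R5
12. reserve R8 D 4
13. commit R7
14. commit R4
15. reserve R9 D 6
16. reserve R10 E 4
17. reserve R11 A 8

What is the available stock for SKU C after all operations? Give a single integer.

Step 1: reserve R1 A 5 -> on_hand[A=37 B=28 C=48 D=39 E=51] avail[A=32 B=28 C=48 D=39 E=51] open={R1}
Step 2: commit R1 -> on_hand[A=32 B=28 C=48 D=39 E=51] avail[A=32 B=28 C=48 D=39 E=51] open={}
Step 3: reserve R2 D 3 -> on_hand[A=32 B=28 C=48 D=39 E=51] avail[A=32 B=28 C=48 D=36 E=51] open={R2}
Step 4: reserve R3 E 6 -> on_hand[A=32 B=28 C=48 D=39 E=51] avail[A=32 B=28 C=48 D=36 E=45] open={R2,R3}
Step 5: commit R2 -> on_hand[A=32 B=28 C=48 D=36 E=51] avail[A=32 B=28 C=48 D=36 E=45] open={R3}
Step 6: commit R3 -> on_hand[A=32 B=28 C=48 D=36 E=45] avail[A=32 B=28 C=48 D=36 E=45] open={}
Step 7: reserve R4 E 3 -> on_hand[A=32 B=28 C=48 D=36 E=45] avail[A=32 B=28 C=48 D=36 E=42] open={R4}
Step 8: reserve R5 D 6 -> on_hand[A=32 B=28 C=48 D=36 E=45] avail[A=32 B=28 C=48 D=30 E=42] open={R4,R5}
Step 9: reserve R6 B 3 -> on_hand[A=32 B=28 C=48 D=36 E=45] avail[A=32 B=25 C=48 D=30 E=42] open={R4,R5,R6}
Step 10: reserve R7 A 9 -> on_hand[A=32 B=28 C=48 D=36 E=45] avail[A=23 B=25 C=48 D=30 E=42] open={R4,R5,R6,R7}
Step 11: commit R5 -> on_hand[A=32 B=28 C=48 D=30 E=45] avail[A=23 B=25 C=48 D=30 E=42] open={R4,R6,R7}
Step 12: reserve R8 D 4 -> on_hand[A=32 B=28 C=48 D=30 E=45] avail[A=23 B=25 C=48 D=26 E=42] open={R4,R6,R7,R8}
Step 13: commit R7 -> on_hand[A=23 B=28 C=48 D=30 E=45] avail[A=23 B=25 C=48 D=26 E=42] open={R4,R6,R8}
Step 14: commit R4 -> on_hand[A=23 B=28 C=48 D=30 E=42] avail[A=23 B=25 C=48 D=26 E=42] open={R6,R8}
Step 15: reserve R9 D 6 -> on_hand[A=23 B=28 C=48 D=30 E=42] avail[A=23 B=25 C=48 D=20 E=42] open={R6,R8,R9}
Step 16: reserve R10 E 4 -> on_hand[A=23 B=28 C=48 D=30 E=42] avail[A=23 B=25 C=48 D=20 E=38] open={R10,R6,R8,R9}
Step 17: reserve R11 A 8 -> on_hand[A=23 B=28 C=48 D=30 E=42] avail[A=15 B=25 C=48 D=20 E=38] open={R10,R11,R6,R8,R9}
Final available[C] = 48

Answer: 48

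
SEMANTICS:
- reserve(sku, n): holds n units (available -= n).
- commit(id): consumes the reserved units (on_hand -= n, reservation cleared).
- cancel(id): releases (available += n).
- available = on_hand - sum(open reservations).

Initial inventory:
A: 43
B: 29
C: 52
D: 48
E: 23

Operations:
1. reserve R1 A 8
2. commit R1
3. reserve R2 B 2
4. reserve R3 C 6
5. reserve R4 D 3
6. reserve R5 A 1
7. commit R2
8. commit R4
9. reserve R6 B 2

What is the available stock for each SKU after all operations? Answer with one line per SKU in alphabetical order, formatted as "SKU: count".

Answer: A: 34
B: 25
C: 46
D: 45
E: 23

Derivation:
Step 1: reserve R1 A 8 -> on_hand[A=43 B=29 C=52 D=48 E=23] avail[A=35 B=29 C=52 D=48 E=23] open={R1}
Step 2: commit R1 -> on_hand[A=35 B=29 C=52 D=48 E=23] avail[A=35 B=29 C=52 D=48 E=23] open={}
Step 3: reserve R2 B 2 -> on_hand[A=35 B=29 C=52 D=48 E=23] avail[A=35 B=27 C=52 D=48 E=23] open={R2}
Step 4: reserve R3 C 6 -> on_hand[A=35 B=29 C=52 D=48 E=23] avail[A=35 B=27 C=46 D=48 E=23] open={R2,R3}
Step 5: reserve R4 D 3 -> on_hand[A=35 B=29 C=52 D=48 E=23] avail[A=35 B=27 C=46 D=45 E=23] open={R2,R3,R4}
Step 6: reserve R5 A 1 -> on_hand[A=35 B=29 C=52 D=48 E=23] avail[A=34 B=27 C=46 D=45 E=23] open={R2,R3,R4,R5}
Step 7: commit R2 -> on_hand[A=35 B=27 C=52 D=48 E=23] avail[A=34 B=27 C=46 D=45 E=23] open={R3,R4,R5}
Step 8: commit R4 -> on_hand[A=35 B=27 C=52 D=45 E=23] avail[A=34 B=27 C=46 D=45 E=23] open={R3,R5}
Step 9: reserve R6 B 2 -> on_hand[A=35 B=27 C=52 D=45 E=23] avail[A=34 B=25 C=46 D=45 E=23] open={R3,R5,R6}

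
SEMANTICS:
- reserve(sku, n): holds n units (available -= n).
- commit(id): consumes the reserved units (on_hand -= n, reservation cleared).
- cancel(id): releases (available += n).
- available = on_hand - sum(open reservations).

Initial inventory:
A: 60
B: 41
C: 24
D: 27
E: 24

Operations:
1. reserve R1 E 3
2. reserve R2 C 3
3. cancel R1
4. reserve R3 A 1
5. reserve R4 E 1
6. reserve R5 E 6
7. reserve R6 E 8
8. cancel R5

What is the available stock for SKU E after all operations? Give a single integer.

Step 1: reserve R1 E 3 -> on_hand[A=60 B=41 C=24 D=27 E=24] avail[A=60 B=41 C=24 D=27 E=21] open={R1}
Step 2: reserve R2 C 3 -> on_hand[A=60 B=41 C=24 D=27 E=24] avail[A=60 B=41 C=21 D=27 E=21] open={R1,R2}
Step 3: cancel R1 -> on_hand[A=60 B=41 C=24 D=27 E=24] avail[A=60 B=41 C=21 D=27 E=24] open={R2}
Step 4: reserve R3 A 1 -> on_hand[A=60 B=41 C=24 D=27 E=24] avail[A=59 B=41 C=21 D=27 E=24] open={R2,R3}
Step 5: reserve R4 E 1 -> on_hand[A=60 B=41 C=24 D=27 E=24] avail[A=59 B=41 C=21 D=27 E=23] open={R2,R3,R4}
Step 6: reserve R5 E 6 -> on_hand[A=60 B=41 C=24 D=27 E=24] avail[A=59 B=41 C=21 D=27 E=17] open={R2,R3,R4,R5}
Step 7: reserve R6 E 8 -> on_hand[A=60 B=41 C=24 D=27 E=24] avail[A=59 B=41 C=21 D=27 E=9] open={R2,R3,R4,R5,R6}
Step 8: cancel R5 -> on_hand[A=60 B=41 C=24 D=27 E=24] avail[A=59 B=41 C=21 D=27 E=15] open={R2,R3,R4,R6}
Final available[E] = 15

Answer: 15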